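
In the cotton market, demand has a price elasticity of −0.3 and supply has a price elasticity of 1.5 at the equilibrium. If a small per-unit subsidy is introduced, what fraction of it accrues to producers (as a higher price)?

Producer share = 1/6

For a small subsidy around the equilibrium, the benefit split depends on the relative slopes, which at a point are proportional to the elasticities.
Buyer share = εs/(εs + |εd|) = 1.5/(1.5 + 0.3) = 5/6; seller share = |εd|/(εs + |εd|) = 1/6.
So producers capture 1/6 of the subsidy.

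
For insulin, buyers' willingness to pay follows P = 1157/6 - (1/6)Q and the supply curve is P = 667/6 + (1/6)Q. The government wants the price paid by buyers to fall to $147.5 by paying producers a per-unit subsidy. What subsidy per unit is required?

At a buyer price of 147.5, quantity demanded is 1157 − 6·147.5 = 272.
Sellers supply 272 only when they receive Ps = 667/6 + (1/6)·272 = 156.5.
s = Ps − Pb = 156.5 − 147.5 = 9.

Required subsidy s = $9 per unit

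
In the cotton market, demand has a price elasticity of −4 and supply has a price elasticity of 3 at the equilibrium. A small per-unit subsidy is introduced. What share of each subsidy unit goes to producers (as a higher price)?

For a small subsidy around the equilibrium, the benefit split depends on the relative slopes, which at a point are proportional to the elasticities.
Buyer share = εs/(εs + |εd|) = 3/(3 + 4) = 3/7; seller share = |εd|/(εs + |εd|) = 4/7.
So producers capture 4/7 of the subsidy.

Producer share = 4/7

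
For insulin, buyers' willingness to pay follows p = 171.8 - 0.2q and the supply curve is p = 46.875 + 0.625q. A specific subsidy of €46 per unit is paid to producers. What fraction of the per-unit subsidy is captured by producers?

Pre-subsidy: 171.8 - 0.2q = 46.875 + 0.625q gives q* = 4997/33 and p* = 4670/33.
With the subsidy, sellers receive ps = pb + 46 for each unit, where pb is the price buyers pay.
On the curves, pb = 171.8 - 0.2q and ps = 46.875 + 0.625q; the wedge ps − pb = 46 gives 46.875 + 0.625q − (171.8 - 0.2q) = 46, so q' = 2279/11.
Then pb = 171.8 − 0.2·(2279/11) = 1434/11 and ps = 46.875 + 0.625·(2279/11) = 1940/11.
Buyers' price falls by p* − pb = 4670/33 − 1434/11 = 368/33; sellers' price rises by ps − p* = 1940/11 − 4670/33 = 1150/33.
So producers capture (1150/33)/46 = 25/33 of each unit of subsidy.

Producer share = 25/33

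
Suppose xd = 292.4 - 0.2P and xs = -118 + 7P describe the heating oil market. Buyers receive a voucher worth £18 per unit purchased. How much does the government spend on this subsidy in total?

Government cost = £5121

Pre-subsidy: 292.4 - 0.2P = -118 + 7P gives P* = 57, x* = 281.
With the rebate, buyers effectively pay Pb = Ps − 18, where Ps is the price sellers receive.
Demand in terms of Ps becomes xd = 292.4 − 0.2(Ps − 18) = 296 - 0.2Ps. Setting this equal to supply: 296 - 0.2Ps = -118 + 7Ps, so Ps = 57.5.
Buyers pay Pb = 57.5 − 18 = 39.5; x' = -118 + 7·57.5 = 284.5.
Government outlay = subsidy × quantity = 18 × 284.5 = 5121.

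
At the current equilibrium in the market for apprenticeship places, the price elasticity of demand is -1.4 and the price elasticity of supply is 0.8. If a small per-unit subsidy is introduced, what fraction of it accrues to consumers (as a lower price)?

For a small subsidy around the equilibrium, the benefit split depends on the relative slopes, which at a point are proportional to the elasticities.
Buyer share = εs/(εs + |εd|) = 0.8/(0.8 + 1.4) = 4/11; seller share = |εd|/(εs + |εd|) = 7/11.

Consumer share = 4/11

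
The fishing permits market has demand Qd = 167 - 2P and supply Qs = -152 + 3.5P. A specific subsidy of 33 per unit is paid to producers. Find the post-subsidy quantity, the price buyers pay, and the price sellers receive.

Q' = 93; buyers pay 37; sellers receive 70

Pre-subsidy: 167 - 2P = -152 + 3.5P gives P* = 58, Q* = 51.
With the subsidy, sellers receive Ps = Pb + 33 for each unit, where Pb is the price buyers pay.
Supply in terms of Pb becomes Qs = -152 + 3.5(Pb + 33) = -36.5 + 3.5Pb. Setting this equal to demand: 167 - 2Pb = -36.5 + 3.5Pb, so Pb = 37.
Sellers receive Ps = 37 + 33 = 70; Q' = 167 − 2·37 = 93.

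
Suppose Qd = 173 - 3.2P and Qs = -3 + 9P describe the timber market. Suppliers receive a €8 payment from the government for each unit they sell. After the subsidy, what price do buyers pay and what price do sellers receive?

Buyers pay 520/61; sellers receive 1008/61

Pre-subsidy: 173 - 3.2P = -3 + 9P gives P* = 880/61, Q* = 7737/61.
With the subsidy, sellers receive Ps = Pb + 8 for each unit, where Pb is the price buyers pay.
Supply in terms of Pb becomes Qs = -3 + 9(Pb + 8) = 69 + 9Pb. Setting this equal to demand: 173 - 3.2Pb = 69 + 9Pb, so Pb = 520/61.
Sellers receive Ps = 520/61 + 8 = 1008/61; Q' = 173 − 3.2·(520/61) = 8889/61.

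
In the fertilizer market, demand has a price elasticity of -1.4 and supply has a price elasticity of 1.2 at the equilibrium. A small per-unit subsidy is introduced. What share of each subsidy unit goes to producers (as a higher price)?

For a small subsidy around the equilibrium, the benefit split depends on the relative slopes, which at a point are proportional to the elasticities.
Buyer share = εs/(εs + |εd|) = 1.2/(1.2 + 1.4) = 6/13; seller share = |εd|/(εs + |εd|) = 7/13.
So producers capture 7/13 of the subsidy.

Producer share = 7/13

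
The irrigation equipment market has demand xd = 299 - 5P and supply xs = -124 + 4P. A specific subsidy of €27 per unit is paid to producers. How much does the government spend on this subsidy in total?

Pre-subsidy: 299 - 5P = -124 + 4P gives P* = 47, x* = 64.
With the subsidy, sellers receive Ps = Pb + 27 for each unit, where Pb is the price buyers pay.
Supply in terms of Pb becomes xs = -124 + 4(Pb + 27) = -16 + 4Pb. Setting this equal to demand: 299 - 5Pb = -16 + 4Pb, so Pb = 35.
Sellers receive Ps = 35 + 27 = 62; x' = 299 − 5·35 = 124.
Government outlay = subsidy × quantity = 27 × 124 = 3348.

Government cost = €3348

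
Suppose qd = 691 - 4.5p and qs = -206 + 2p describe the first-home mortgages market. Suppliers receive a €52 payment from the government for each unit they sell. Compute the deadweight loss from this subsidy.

Deadweight loss = €1872

Pre-subsidy: 691 - 4.5p = -206 + 2p gives p* = 138, q* = 70.
With the subsidy, sellers receive ps = pb + 52 for each unit, where pb is the price buyers pay.
Supply in terms of pb becomes qs = -206 + 2(pb + 52) = -102 + 2pb. Setting this equal to demand: 691 - 4.5pb = -102 + 2pb, so pb = 122.
Sellers receive ps = 122 + 52 = 174; q' = 691 − 4.5·122 = 142.
The subsidy expands output by 142 − 70 = 72 past the efficient level; on those units the gap between marginal cost and willingness to pay runs from 0 up to 52.
DWL = ½ × 52 × 72 = 1872.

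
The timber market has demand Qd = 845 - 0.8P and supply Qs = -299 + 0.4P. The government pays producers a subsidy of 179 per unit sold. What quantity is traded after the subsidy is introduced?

Q' = 1951/15

Pre-subsidy: 845 - 0.8P = -299 + 0.4P gives P* = 2860/3, Q* = 247/3.
With the subsidy, sellers receive Ps = Pb + 179 for each unit, where Pb is the price buyers pay.
Supply in terms of Pb becomes Qs = -299 + 0.4(Pb + 179) = -227.4 + 0.4Pb. Setting this equal to demand: 845 - 0.8Pb = -227.4 + 0.4Pb, so Pb = 2681/3.
Sellers receive Ps = 2681/3 + 179 = 3218/3; Q' = 845 − 0.8·(2681/3) = 1951/15.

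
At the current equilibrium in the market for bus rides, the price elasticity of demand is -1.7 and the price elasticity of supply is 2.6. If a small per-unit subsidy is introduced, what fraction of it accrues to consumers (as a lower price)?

Consumer share = 26/43

For a small subsidy around the equilibrium, the benefit split depends on the relative slopes, which at a point are proportional to the elasticities.
Buyer share = εs/(εs + |εd|) = 2.6/(2.6 + 1.7) = 26/43; seller share = |εd|/(εs + |εd|) = 17/43.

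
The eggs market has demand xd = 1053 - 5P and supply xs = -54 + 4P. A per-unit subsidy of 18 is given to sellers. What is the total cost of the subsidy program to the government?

Pre-subsidy: 1053 - 5P = -54 + 4P gives P* = 123, x* = 438.
With the subsidy, sellers receive Ps = Pb + 18 for each unit, where Pb is the price buyers pay.
Supply in terms of Pb becomes xs = -54 + 4(Pb + 18) = 18 + 4Pb. Setting this equal to demand: 1053 - 5Pb = 18 + 4Pb, so Pb = 115.
Sellers receive Ps = 115 + 18 = 133; x' = 1053 − 5·115 = 478.
Government outlay = subsidy × quantity = 18 × 478 = 8604.

Government cost = 8604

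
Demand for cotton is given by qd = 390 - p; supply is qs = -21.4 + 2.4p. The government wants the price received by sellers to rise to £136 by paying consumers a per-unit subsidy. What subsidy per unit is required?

At a seller price of 136, quantity supplied is -21.4 + 2.4·136 = 305.
Buyers absorb 305 only when they pay pb with 390 − 1·pb = 305, i.e. pb = 85.
s = ps − pb = 136 − 85 = 51.

Required subsidy s = £51 per unit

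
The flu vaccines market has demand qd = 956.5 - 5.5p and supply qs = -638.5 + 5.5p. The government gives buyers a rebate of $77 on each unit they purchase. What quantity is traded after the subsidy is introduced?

q' = 370.75

Pre-subsidy: 956.5 - 5.5p = -638.5 + 5.5p gives p* = 145, q* = 159.
With the rebate, buyers effectively pay pb = ps − 77, where ps is the price sellers receive.
Demand in terms of ps becomes qd = 956.5 − 5.5(ps − 77) = 1380 - 5.5ps. Setting this equal to supply: 1380 - 5.5ps = -638.5 + 5.5ps, so ps = 183.5.
Buyers pay pb = 183.5 − 77 = 106.5; q' = -638.5 + 5.5·183.5 = 370.75.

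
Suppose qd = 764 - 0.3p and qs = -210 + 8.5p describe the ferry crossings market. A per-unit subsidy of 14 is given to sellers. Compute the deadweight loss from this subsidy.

Deadweight loss = 2499/88

Pre-subsidy: 764 - 0.3p = -210 + 8.5p gives p* = 2435/22, q* = 32155/44.
With the subsidy, sellers receive ps = pb + 14 for each unit, where pb is the price buyers pay.
Supply in terms of pb becomes qs = -210 + 8.5(pb + 14) = -91 + 8.5pb. Setting this equal to demand: 764 - 0.3pb = -91 + 8.5pb, so pb = 4275/44.
Sellers receive ps = 4275/44 + 14 = 4891/44; q' = 764 − 0.3·(4275/44) = 64667/88.
The subsidy expands output by 64667/88 − 32155/44 = 357/88 past the efficient level; on those units the gap between marginal cost and willingness to pay runs from 0 up to 14.
DWL = ½ × 14 × 357/88 = 2499/88.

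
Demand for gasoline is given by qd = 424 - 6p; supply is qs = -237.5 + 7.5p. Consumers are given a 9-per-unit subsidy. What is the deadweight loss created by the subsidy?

Pre-subsidy: 424 - 6p = -237.5 + 7.5p gives p* = 49, q* = 130.
With the rebate, buyers effectively pay pb = ps − 9, where ps is the price sellers receive.
Demand in terms of ps becomes qd = 424 − 6(ps − 9) = 478 - 6ps. Setting this equal to supply: 478 - 6ps = -237.5 + 7.5ps, so ps = 53.
Buyers pay pb = 53 − 9 = 44; q' = -237.5 + 7.5·53 = 160.
The subsidy expands output by 160 − 130 = 30 past the efficient level; on those units the gap between marginal cost and willingness to pay runs from 0 up to 9.
DWL = ½ × 9 × 30 = 135.

Deadweight loss = 135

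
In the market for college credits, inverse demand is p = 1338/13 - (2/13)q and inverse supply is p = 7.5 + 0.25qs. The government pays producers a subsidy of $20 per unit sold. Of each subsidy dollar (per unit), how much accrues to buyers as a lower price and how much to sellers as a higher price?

Pre-subsidy: 1338/13 - (2/13)q = 7.5 + 0.25q gives q* = 1654/7 and p* = 466/7.
With the subsidy, sellers receive ps = pb + 20 for each unit, where pb is the price buyers pay.
On the curves, pb = 1338/13 - (2/13)q and ps = 7.5 + 0.25q; the wedge ps − pb = 20 gives 7.5 + 0.25q − (1338/13 - (2/13)q) = 20, so q' = 6002/21.
Then pb = 1338/13 − (2/13)·(6002/21) = 1238/21 and ps = 7.5 + 0.25·(6002/21) = 1658/21.
Buyers' price falls by p* − pb = 466/7 − 1238/21 = 160/21; sellers' price rises by ps − p* = 1658/21 − 466/7 = 260/21.

Buyers gain 160/21 per unit; sellers gain 260/21 per unit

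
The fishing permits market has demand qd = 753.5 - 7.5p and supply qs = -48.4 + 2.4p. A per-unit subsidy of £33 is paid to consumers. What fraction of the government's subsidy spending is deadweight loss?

DWL / government spending = 15/103

Pre-subsidy: 753.5 - 7.5p = -48.4 + 2.4p gives p* = 81, q* = 146.
With the rebate, buyers effectively pay pb = ps − 33, where ps is the price sellers receive.
Demand in terms of ps becomes qd = 753.5 − 7.5(ps − 33) = 1001 - 7.5ps. Setting this equal to supply: 1001 - 7.5ps = -48.4 + 2.4ps, so ps = 106.
Buyers pay pb = 106 − 33 = 73; q' = -48.4 + 2.4·106 = 206.
ΔCS = ½(146 + 206)(81 − 73) = 1408; ΔPS = ½(146 + 206)(106 − 81) = 4400.
Government spending = 33 × 206 = 6798.
DWL = ½ × 33 × (206 − 146) = 990; fraction = 990 / 6798 = 15/103.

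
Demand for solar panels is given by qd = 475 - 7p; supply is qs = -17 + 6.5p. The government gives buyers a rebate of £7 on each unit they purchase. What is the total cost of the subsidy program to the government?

Pre-subsidy: 475 - 7p = -17 + 6.5p gives p* = 328/9, q* = 1979/9.
With the rebate, buyers effectively pay pb = ps − 7, where ps is the price sellers receive.
Demand in terms of ps becomes qd = 475 − 7(ps − 7) = 524 - 7ps. Setting this equal to supply: 524 - 7ps = -17 + 6.5ps, so ps = 1082/27.
Buyers pay pb = 1082/27 − 7 = 893/27; q' = -17 + 6.5·(1082/27) = 6574/27.
Government outlay = subsidy × quantity = 7 × 6574/27 = 46018/27.

Government cost = 46018/27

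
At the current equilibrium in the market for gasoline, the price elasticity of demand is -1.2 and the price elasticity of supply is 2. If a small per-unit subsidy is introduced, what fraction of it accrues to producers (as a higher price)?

For a small subsidy around the equilibrium, the benefit split depends on the relative slopes, which at a point are proportional to the elasticities.
Buyer share = εs/(εs + |εd|) = 2/(2 + 1.2) = 0.625; seller share = |εd|/(εs + |εd|) = 0.375.
So producers capture 0.375 of the subsidy.

Producer share = 0.375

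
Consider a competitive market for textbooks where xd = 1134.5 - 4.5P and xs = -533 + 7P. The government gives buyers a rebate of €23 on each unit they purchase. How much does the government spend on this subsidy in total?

Pre-subsidy: 1134.5 - 4.5P = -533 + 7P gives P* = 145, x* = 482.
With the rebate, buyers effectively pay Pb = Ps − 23, where Ps is the price sellers receive.
Demand in terms of Ps becomes xd = 1134.5 − 4.5(Ps − 23) = 1238 - 4.5Ps. Setting this equal to supply: 1238 - 4.5Ps = -533 + 7Ps, so Ps = 154.
Buyers pay Pb = 154 − 23 = 131; x' = -533 + 7·154 = 545.
Government outlay = subsidy × quantity = 23 × 545 = 12535.

Government cost = €12535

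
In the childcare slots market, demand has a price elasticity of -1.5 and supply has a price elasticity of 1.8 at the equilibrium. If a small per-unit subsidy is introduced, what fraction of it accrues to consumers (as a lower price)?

For a small subsidy around the equilibrium, the benefit split depends on the relative slopes, which at a point are proportional to the elasticities.
Buyer share = εs/(εs + |εd|) = 1.8/(1.8 + 1.5) = 6/11; seller share = |εd|/(εs + |εd|) = 5/11.

Consumer share = 6/11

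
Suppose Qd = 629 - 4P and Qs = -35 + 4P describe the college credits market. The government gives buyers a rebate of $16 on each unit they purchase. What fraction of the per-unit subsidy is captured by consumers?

Pre-subsidy: 629 - 4P = -35 + 4P gives P* = 83, Q* = 297.
With the rebate, buyers effectively pay Pb = Ps − 16, where Ps is the price sellers receive.
Demand in terms of Ps becomes Qd = 629 − 4(Ps − 16) = 693 - 4Ps. Setting this equal to supply: 693 - 4Ps = -35 + 4Ps, so Ps = 91.
Buyers pay Pb = 91 − 16 = 75; Q' = -35 + 4·91 = 329.
Buyers' price falls by P* − Pb = 83 − 75 = 8; sellers' price rises by Ps − P* = 91 − 83 = 8.
So consumers capture 8/16 = 0.5 of each unit of subsidy.

Consumer share = 0.5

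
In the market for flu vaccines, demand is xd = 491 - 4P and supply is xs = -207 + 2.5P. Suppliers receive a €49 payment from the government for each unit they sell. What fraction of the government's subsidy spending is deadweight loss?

DWL / government spending = 490/1779

Pre-subsidy: 491 - 4P = -207 + 2.5P gives P* = 1396/13, x* = 799/13.
With the subsidy, sellers receive Ps = Pb + 49 for each unit, where Pb is the price buyers pay.
Supply in terms of Pb becomes xs = -207 + 2.5(Pb + 49) = -84.5 + 2.5Pb. Setting this equal to demand: 491 - 4Pb = -84.5 + 2.5Pb, so Pb = 1151/13.
Sellers receive Ps = 1151/13 + 49 = 1788/13; x' = 491 − 4·(1151/13) = 1779/13.
ΔCS = ½(799/13 + 1779/13)(1396/13 − 1151/13) = 315805/169; ΔPS = ½(799/13 + 1779/13)(1788/13 − 1396/13) = 505288/169.
Government spending = 49 × 1779/13 = 87171/13.
DWL = ½ × 49 × (1779/13 − 799/13) = 24010/13; fraction = (24010/13) / (87171/13) = 490/1779.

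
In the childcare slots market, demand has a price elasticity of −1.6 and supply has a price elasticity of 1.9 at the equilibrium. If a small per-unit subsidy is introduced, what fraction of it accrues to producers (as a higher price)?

For a small subsidy around the equilibrium, the benefit split depends on the relative slopes, which at a point are proportional to the elasticities.
Buyer share = εs/(εs + |εd|) = 1.9/(1.9 + 1.6) = 19/35; seller share = |εd|/(εs + |εd|) = 16/35.
So producers capture 16/35 of the subsidy.

Producer share = 16/35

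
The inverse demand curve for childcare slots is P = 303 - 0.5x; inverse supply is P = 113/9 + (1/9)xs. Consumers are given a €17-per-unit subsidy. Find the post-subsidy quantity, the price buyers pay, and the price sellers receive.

x' = 5534/11; buyers pay 566/11; sellers receive 753/11

Pre-subsidy: 303 - 0.5x = 113/9 + (1/9)x gives x* = 5228/11 and P* = 719/11.
With the rebate, buyers effectively pay Pb = Ps − 17, where Ps is the price sellers receive.
On the curves, Pb = 303 - 0.5x and Ps = 113/9 + (1/9)x; the wedge Ps − Pb = 17 gives 113/9 + (1/9)x − (303 - 0.5x) = 17, so x' = 5534/11.
Then Pb = 303 − 0.5·(5534/11) = 566/11 and Ps = 113/9 + (1/9)·(5534/11) = 753/11.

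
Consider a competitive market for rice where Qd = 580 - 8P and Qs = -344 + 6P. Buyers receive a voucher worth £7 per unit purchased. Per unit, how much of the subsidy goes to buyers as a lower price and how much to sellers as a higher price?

Pre-subsidy: 580 - 8P = -344 + 6P gives P* = 66, Q* = 52.
With the rebate, buyers effectively pay Pb = Ps − 7, where Ps is the price sellers receive.
Demand in terms of Ps becomes Qd = 580 − 8(Ps − 7) = 636 - 8Ps. Setting this equal to supply: 636 - 8Ps = -344 + 6Ps, so Ps = 70.
Buyers pay Pb = 70 − 7 = 63; Q' = -344 + 6·70 = 76.
Buyers' price falls by P* − Pb = 66 − 63 = 3; sellers' price rises by Ps − P* = 70 − 66 = 4.

Buyers gain £3 per unit; sellers gain £4 per unit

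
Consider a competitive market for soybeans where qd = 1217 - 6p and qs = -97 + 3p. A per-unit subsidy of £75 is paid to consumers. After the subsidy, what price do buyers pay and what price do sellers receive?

Pre-subsidy: 1217 - 6p = -97 + 3p gives p* = 146, q* = 341.
With the rebate, buyers effectively pay pb = ps − 75, where ps is the price sellers receive.
Demand in terms of ps becomes qd = 1217 − 6(ps − 75) = 1667 - 6ps. Setting this equal to supply: 1667 - 6ps = -97 + 3ps, so ps = 196.
Buyers pay pb = 196 − 75 = 121; q' = -97 + 3·196 = 491.

Buyers pay £121; sellers receive £196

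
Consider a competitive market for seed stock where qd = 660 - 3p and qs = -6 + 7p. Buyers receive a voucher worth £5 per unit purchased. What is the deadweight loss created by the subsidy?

Deadweight loss = £26.25

Pre-subsidy: 660 - 3p = -6 + 7p gives p* = 66.6, q* = 460.2.
With the rebate, buyers effectively pay pb = ps − 5, where ps is the price sellers receive.
Demand in terms of ps becomes qd = 660 − 3(ps − 5) = 675 - 3ps. Setting this equal to supply: 675 - 3ps = -6 + 7ps, so ps = 68.1.
Buyers pay pb = 68.1 − 5 = 63.1; q' = -6 + 7·68.1 = 470.7.
The subsidy expands output by 470.7 − 460.2 = 10.5 past the efficient level; on those units the gap between marginal cost and willingness to pay runs from 0 up to 5.
DWL = ½ × 5 × 10.5 = 26.25.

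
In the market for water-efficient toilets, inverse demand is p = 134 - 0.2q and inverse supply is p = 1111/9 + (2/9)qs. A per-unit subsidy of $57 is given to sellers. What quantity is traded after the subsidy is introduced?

q' = 160

Pre-subsidy: 134 - 0.2q = 1111/9 + (2/9)q gives q* = 25 and p* = 129.
With the subsidy, sellers receive ps = pb + 57 for each unit, where pb is the price buyers pay.
On the curves, pb = 134 - 0.2q and ps = 1111/9 + (2/9)q; the wedge ps − pb = 57 gives 1111/9 + (2/9)q − (134 - 0.2q) = 57, so q' = 160.
Then pb = 134 − 0.2·160 = 102 and ps = 1111/9 + (2/9)·160 = 159.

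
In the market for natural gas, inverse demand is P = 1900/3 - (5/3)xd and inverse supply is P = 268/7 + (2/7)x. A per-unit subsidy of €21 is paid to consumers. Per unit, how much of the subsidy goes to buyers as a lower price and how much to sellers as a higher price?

Pre-subsidy: 1900/3 - (5/3)x = 268/7 + (2/7)x gives x* = 12496/41 and P* = 5140/41.
With the rebate, buyers effectively pay Pb = Ps − 21, where Ps is the price sellers receive.
On the curves, Pb = 1900/3 - (5/3)x and Ps = 268/7 + (2/7)x; the wedge Ps − Pb = 21 gives 268/7 + (2/7)x − (1900/3 - (5/3)x) = 21, so x' = 12937/41.
Then Pb = 1900/3 − (5/3)·(12937/41) = 4405/41 and Ps = 268/7 + (2/7)·(12937/41) = 5266/41.
Buyers' price falls by P* − Pb = 5140/41 − 4405/41 = 735/41; sellers' price rises by Ps − P* = 5266/41 − 5140/41 = 126/41.

Buyers gain 735/41 per unit; sellers gain 126/41 per unit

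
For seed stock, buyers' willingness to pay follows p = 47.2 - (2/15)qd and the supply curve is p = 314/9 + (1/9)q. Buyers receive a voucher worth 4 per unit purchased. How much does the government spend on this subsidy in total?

Government cost = 2936/11

Pre-subsidy: 47.2 - (2/15)q = 314/9 + (1/9)q gives q* = 554/11 and p* = 1336/33.
With the rebate, buyers effectively pay pb = ps − 4, where ps is the price sellers receive.
On the curves, pb = 47.2 - (2/15)q and ps = 314/9 + (1/9)q; the wedge ps − pb = 4 gives 314/9 + (1/9)q − (47.2 - (2/15)q) = 4, so q' = 734/11.
Then pb = 47.2 − (2/15)·(734/11) = 1264/33 and ps = 314/9 + (1/9)·(734/11) = 1396/33.
Government outlay = subsidy × quantity = 4 × 734/11 = 2936/11.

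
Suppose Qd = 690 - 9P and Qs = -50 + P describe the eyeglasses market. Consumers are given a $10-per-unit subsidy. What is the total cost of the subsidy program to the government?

Pre-subsidy: 690 - 9P = -50 + P gives P* = 74, Q* = 24.
With the rebate, buyers effectively pay Pb = Ps − 10, where Ps is the price sellers receive.
Demand in terms of Ps becomes Qd = 690 − 9(Ps − 10) = 780 - 9Ps. Setting this equal to supply: 780 - 9Ps = -50 + Ps, so Ps = 83.
Buyers pay Pb = 83 − 10 = 73; Q' = -50 + 1·83 = 33.
Government outlay = subsidy × quantity = 10 × 33 = 330.

Government cost = $330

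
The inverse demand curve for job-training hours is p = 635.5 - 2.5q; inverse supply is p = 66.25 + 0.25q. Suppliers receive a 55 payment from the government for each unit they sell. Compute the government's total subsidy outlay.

Pre-subsidy: 635.5 - 2.5q = 66.25 + 0.25q gives q* = 207 and p* = 118.
With the subsidy, sellers receive ps = pb + 55 for each unit, where pb is the price buyers pay.
On the curves, pb = 635.5 - 2.5q and ps = 66.25 + 0.25q; the wedge ps − pb = 55 gives 66.25 + 0.25q − (635.5 - 2.5q) = 55, so q' = 227.
Then pb = 635.5 − 2.5·227 = 68 and ps = 66.25 + 0.25·227 = 123.
Government outlay = subsidy × quantity = 55 × 227 = 12485.

Government cost = 12485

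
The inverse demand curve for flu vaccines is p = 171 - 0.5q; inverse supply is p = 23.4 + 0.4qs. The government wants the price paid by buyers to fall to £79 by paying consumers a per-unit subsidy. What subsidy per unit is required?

At a buyer price of 79, quantity demanded is 342 − 2·79 = 184.
Sellers supply 184 only when they receive ps = 23.4 + 0.4·184 = 97.
s = ps − pb = 97 − 79 = 18.

Required subsidy s = £18 per unit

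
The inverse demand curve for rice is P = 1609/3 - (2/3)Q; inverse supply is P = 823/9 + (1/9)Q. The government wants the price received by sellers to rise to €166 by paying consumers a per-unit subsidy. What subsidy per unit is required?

At a seller price of 166, quantity supplied is -823 + 9·166 = 671.
Buyers absorb 671 only when they pay Pb = 1609/3 − (2/3)·671 = 89.
s = Ps − Pb = 166 − 89 = 77.

Required subsidy s = €77 per unit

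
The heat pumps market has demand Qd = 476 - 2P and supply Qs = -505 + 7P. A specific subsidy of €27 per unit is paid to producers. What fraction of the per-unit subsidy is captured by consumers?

Consumer share = 7/9

Pre-subsidy: 476 - 2P = -505 + 7P gives P* = 109, Q* = 258.
With the subsidy, sellers receive Ps = Pb + 27 for each unit, where Pb is the price buyers pay.
Supply in terms of Pb becomes Qs = -505 + 7(Pb + 27) = -316 + 7Pb. Setting this equal to demand: 476 - 2Pb = -316 + 7Pb, so Pb = 88.
Sellers receive Ps = 88 + 27 = 115; Q' = 476 − 2·88 = 300.
Buyers' price falls by P* − Pb = 109 − 88 = 21; sellers' price rises by Ps − P* = 115 − 109 = 6.
So consumers capture 21/27 = 7/9 of each unit of subsidy.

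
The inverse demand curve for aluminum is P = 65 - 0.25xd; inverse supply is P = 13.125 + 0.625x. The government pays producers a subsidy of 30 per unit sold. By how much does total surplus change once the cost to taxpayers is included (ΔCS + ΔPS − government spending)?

Net change in total surplus = -3600/7

Pre-subsidy: 65 - 0.25x = 13.125 + 0.625x gives x* = 415/7 and P* = 1405/28.
With the subsidy, sellers receive Ps = Pb + 30 for each unit, where Pb is the price buyers pay.
On the curves, Pb = 65 - 0.25x and Ps = 13.125 + 0.625x; the wedge Ps − Pb = 30 gives 13.125 + 0.625x − (65 - 0.25x) = 30, so x' = 655/7.
Then Pb = 65 − 0.25·(655/7) = 1165/28 and Ps = 13.125 + 0.625·(655/7) = 2005/28.
ΔCS = ½(415/7 + 655/7)(1405/28 − 1165/28) = 32100/49; ΔPS = ½(415/7 + 655/7)(2005/28 − 1405/28) = 80250/49.
Government spending = 30 × 655/7 = 19650/7.
Net change = 32100/49 + 80250/49 − 19650/7 = -3600/7. The loss equals the DWL triangle ½·30·240/7.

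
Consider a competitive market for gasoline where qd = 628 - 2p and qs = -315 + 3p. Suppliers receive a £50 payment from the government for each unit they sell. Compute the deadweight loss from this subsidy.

Deadweight loss = £1500

Pre-subsidy: 628 - 2p = -315 + 3p gives p* = 188.6, q* = 250.8.
With the subsidy, sellers receive ps = pb + 50 for each unit, where pb is the price buyers pay.
Supply in terms of pb becomes qs = -315 + 3(pb + 50) = -165 + 3pb. Setting this equal to demand: 628 - 2pb = -165 + 3pb, so pb = 158.6.
Sellers receive ps = 158.6 + 50 = 208.6; q' = 628 − 2·158.6 = 310.8.
The subsidy expands output by 310.8 − 250.8 = 60 past the efficient level; on those units the gap between marginal cost and willingness to pay runs from 0 up to 50.
DWL = ½ × 50 × 60 = 1500.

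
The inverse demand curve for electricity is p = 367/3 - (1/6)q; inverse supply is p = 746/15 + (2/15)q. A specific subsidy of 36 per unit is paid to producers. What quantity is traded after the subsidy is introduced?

Pre-subsidy: 367/3 - (1/6)q = 746/15 + (2/15)q gives q* = 242 and p* = 82.
With the subsidy, sellers receive ps = pb + 36 for each unit, where pb is the price buyers pay.
On the curves, pb = 367/3 - (1/6)q and ps = 746/15 + (2/15)q; the wedge ps − pb = 36 gives 746/15 + (2/15)q − (367/3 - (1/6)q) = 36, so q' = 362.
Then pb = 367/3 − (1/6)·362 = 62 and ps = 746/15 + (2/15)·362 = 98.

q' = 362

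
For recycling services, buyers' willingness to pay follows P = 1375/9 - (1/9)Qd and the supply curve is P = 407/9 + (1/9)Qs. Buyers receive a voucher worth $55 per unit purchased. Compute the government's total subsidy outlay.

Government cost = $40232.5

Pre-subsidy: 1375/9 - (1/9)Q = 407/9 + (1/9)Q gives Q* = 484 and P* = 99.
With the rebate, buyers effectively pay Pb = Ps − 55, where Ps is the price sellers receive.
On the curves, Pb = 1375/9 - (1/9)Q and Ps = 407/9 + (1/9)Q; the wedge Ps − Pb = 55 gives 407/9 + (1/9)Q − (1375/9 - (1/9)Q) = 55, so Q' = 731.5.
Then Pb = 1375/9 − (1/9)·731.5 = 71.5 and Ps = 407/9 + (1/9)·731.5 = 126.5.
Government outlay = subsidy × quantity = 55 × 731.5 = 40232.5.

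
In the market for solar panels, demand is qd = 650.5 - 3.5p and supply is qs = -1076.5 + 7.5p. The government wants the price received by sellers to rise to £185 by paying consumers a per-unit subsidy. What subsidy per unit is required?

Required subsidy s = £88 per unit

At a seller price of 185, quantity supplied is -1076.5 + 7.5·185 = 311.
Buyers absorb 311 only when they pay pb with 650.5 − 3.5·pb = 311, i.e. pb = 97.
s = ps − pb = 185 − 97 = 88.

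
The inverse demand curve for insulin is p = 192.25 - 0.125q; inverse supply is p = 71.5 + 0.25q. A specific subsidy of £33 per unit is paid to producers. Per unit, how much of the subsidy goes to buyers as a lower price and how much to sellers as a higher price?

Buyers gain £11 per unit; sellers gain £22 per unit

Pre-subsidy: 192.25 - 0.125q = 71.5 + 0.25q gives q* = 322 and p* = 152.
With the subsidy, sellers receive ps = pb + 33 for each unit, where pb is the price buyers pay.
On the curves, pb = 192.25 - 0.125q and ps = 71.5 + 0.25q; the wedge ps − pb = 33 gives 71.5 + 0.25q − (192.25 - 0.125q) = 33, so q' = 410.
Then pb = 192.25 − 0.125·410 = 141 and ps = 71.5 + 0.25·410 = 174.
Buyers' price falls by p* − pb = 152 − 141 = 11; sellers' price rises by ps − p* = 174 − 152 = 22.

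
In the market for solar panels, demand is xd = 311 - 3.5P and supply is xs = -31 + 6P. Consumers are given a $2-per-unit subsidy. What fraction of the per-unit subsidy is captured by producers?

Producer share = 7/19

Pre-subsidy: 311 - 3.5P = -31 + 6P gives P* = 36, x* = 185.
With the rebate, buyers effectively pay Pb = Ps − 2, where Ps is the price sellers receive.
Demand in terms of Ps becomes xd = 311 − 3.5(Ps − 2) = 318 - 3.5Ps. Setting this equal to supply: 318 - 3.5Ps = -31 + 6Ps, so Ps = 698/19.
Buyers pay Pb = 698/19 − 2 = 660/19; x' = -31 + 6·(698/19) = 3599/19.
Buyers' price falls by P* − Pb = 36 − 660/19 = 24/19; sellers' price rises by Ps − P* = 698/19 − 36 = 14/19.
So producers capture (14/19)/2 = 7/19 of each unit of subsidy.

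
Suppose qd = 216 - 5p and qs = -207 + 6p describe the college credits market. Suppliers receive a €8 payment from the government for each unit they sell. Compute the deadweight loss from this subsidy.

Pre-subsidy: 216 - 5p = -207 + 6p gives p* = 423/11, q* = 261/11.
With the subsidy, sellers receive ps = pb + 8 for each unit, where pb is the price buyers pay.
Supply in terms of pb becomes qs = -207 + 6(pb + 8) = -159 + 6pb. Setting this equal to demand: 216 - 5pb = -159 + 6pb, so pb = 375/11.
Sellers receive ps = 375/11 + 8 = 463/11; q' = 216 − 5·(375/11) = 501/11.
The subsidy expands output by 501/11 − 261/11 = 240/11 past the efficient level; on those units the gap between marginal cost and willingness to pay runs from 0 up to 8.
DWL = ½ × 8 × 240/11 = 960/11.

Deadweight loss = 960/11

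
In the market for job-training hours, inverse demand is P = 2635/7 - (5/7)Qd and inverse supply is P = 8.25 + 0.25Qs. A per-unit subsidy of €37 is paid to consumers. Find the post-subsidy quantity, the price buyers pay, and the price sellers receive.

Pre-subsidy: 2635/7 - (5/7)Q = 8.25 + 0.25Q gives Q* = 10309/27 and P* = 2800/27.
With the rebate, buyers effectively pay Pb = Ps − 37, where Ps is the price sellers receive.
On the curves, Pb = 2635/7 - (5/7)Q and Ps = 8.25 + 0.25Q; the wedge Ps − Pb = 37 gives 8.25 + 0.25Q − (2635/7 - (5/7)Q) = 37, so Q' = 11345/27.
Then Pb = 2635/7 − (5/7)·(11345/27) = 2060/27 and Ps = 8.25 + 0.25·(11345/27) = 3059/27.

Q' = 11345/27; buyers pay 2060/27; sellers receive 3059/27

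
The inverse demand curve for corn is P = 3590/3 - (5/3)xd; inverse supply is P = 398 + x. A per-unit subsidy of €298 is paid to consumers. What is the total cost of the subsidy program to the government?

Pre-subsidy: 3590/3 - (5/3)x = 398 + x gives x* = 299.5 and P* = 697.5.
With the rebate, buyers effectively pay Pb = Ps − 298, where Ps is the price sellers receive.
On the curves, Pb = 3590/3 - (5/3)x and Ps = 398 + x; the wedge Ps − Pb = 298 gives 398 + x − (3590/3 - (5/3)x) = 298, so x' = 411.25.
Then Pb = 3590/3 − (5/3)·411.25 = 511.25 and Ps = 398 + 1·411.25 = 809.25.
Government outlay = subsidy × quantity = 298 × 411.25 = 122552.5.

Government cost = €122552.5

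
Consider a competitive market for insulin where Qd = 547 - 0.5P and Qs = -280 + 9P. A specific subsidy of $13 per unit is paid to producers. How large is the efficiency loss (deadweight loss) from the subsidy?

Deadweight loss = 1521/38

Pre-subsidy: 547 - 0.5P = -280 + 9P gives P* = 1654/19, Q* = 9566/19.
With the subsidy, sellers receive Ps = Pb + 13 for each unit, where Pb is the price buyers pay.
Supply in terms of Pb becomes Qs = -280 + 9(Pb + 13) = -163 + 9Pb. Setting this equal to demand: 547 - 0.5Pb = -163 + 9Pb, so Pb = 1420/19.
Sellers receive Ps = 1420/19 + 13 = 1667/19; Q' = 547 − 0.5·(1420/19) = 9683/19.
The subsidy expands output by 9683/19 − 9566/19 = 117/19 past the efficient level; on those units the gap between marginal cost and willingness to pay runs from 0 up to 13.
DWL = ½ × 13 × 117/19 = 1521/38.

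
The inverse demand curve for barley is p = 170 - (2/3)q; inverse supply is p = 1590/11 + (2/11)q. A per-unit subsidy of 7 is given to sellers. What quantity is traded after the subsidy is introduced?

Pre-subsidy: 170 - (2/3)q = 1590/11 + (2/11)q gives q* = 30 and p* = 150.
With the subsidy, sellers receive ps = pb + 7 for each unit, where pb is the price buyers pay.
On the curves, pb = 170 - (2/3)q and ps = 1590/11 + (2/11)q; the wedge ps − pb = 7 gives 1590/11 + (2/11)q − (170 - (2/3)q) = 7, so q' = 38.25.
Then pb = 170 − (2/3)·38.25 = 144.5 and ps = 1590/11 + (2/11)·38.25 = 151.5.

q' = 38.25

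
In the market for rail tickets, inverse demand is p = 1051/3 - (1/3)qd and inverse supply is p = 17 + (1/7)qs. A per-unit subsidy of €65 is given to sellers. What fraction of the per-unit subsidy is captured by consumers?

Pre-subsidy: 1051/3 - (1/3)q = 17 + (1/7)q gives q* = 700 and p* = 117.
With the subsidy, sellers receive ps = pb + 65 for each unit, where pb is the price buyers pay.
On the curves, pb = 1051/3 - (1/3)q and ps = 17 + (1/7)q; the wedge ps − pb = 65 gives 17 + (1/7)q − (1051/3 - (1/3)q) = 65, so q' = 836.5.
Then pb = 1051/3 − (1/3)·836.5 = 71.5 and ps = 17 + (1/7)·836.5 = 136.5.
Buyers' price falls by p* − pb = 117 − 71.5 = 45.5; sellers' price rises by ps − p* = 136.5 − 117 = 19.5.
So consumers capture 45.5/65 = 0.7 of each unit of subsidy.

Consumer share = 0.7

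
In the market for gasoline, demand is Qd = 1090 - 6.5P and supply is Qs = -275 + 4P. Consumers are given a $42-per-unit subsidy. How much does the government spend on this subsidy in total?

Government cost = $14658

Pre-subsidy: 1090 - 6.5P = -275 + 4P gives P* = 130, Q* = 245.
With the rebate, buyers effectively pay Pb = Ps − 42, where Ps is the price sellers receive.
Demand in terms of Ps becomes Qd = 1090 − 6.5(Ps − 42) = 1363 - 6.5Ps. Setting this equal to supply: 1363 - 6.5Ps = -275 + 4Ps, so Ps = 156.
Buyers pay Pb = 156 − 42 = 114; Q' = -275 + 4·156 = 349.
Government outlay = subsidy × quantity = 42 × 349 = 14658.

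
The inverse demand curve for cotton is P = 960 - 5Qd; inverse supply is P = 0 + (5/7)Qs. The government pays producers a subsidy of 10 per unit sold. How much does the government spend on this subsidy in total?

Government cost = 1697.5

Pre-subsidy: 960 - 5Q = 0 + (5/7)Q gives Q* = 168 and P* = 120.
With the subsidy, sellers receive Ps = Pb + 10 for each unit, where Pb is the price buyers pay.
On the curves, Pb = 960 - 5Q and Ps = 0 + (5/7)Q; the wedge Ps − Pb = 10 gives 0 + (5/7)Q − (960 - 5Q) = 10, so Q' = 169.75.
Then Pb = 960 − 5·169.75 = 111.25 and Ps = 0 + (5/7)·169.75 = 121.25.
Government outlay = subsidy × quantity = 10 × 169.75 = 1697.5.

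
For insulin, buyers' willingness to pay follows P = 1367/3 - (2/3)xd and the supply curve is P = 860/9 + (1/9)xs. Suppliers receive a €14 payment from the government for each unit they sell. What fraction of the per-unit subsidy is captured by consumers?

Pre-subsidy: 1367/3 - (2/3)x = 860/9 + (1/9)x gives x* = 463 and P* = 147.
With the subsidy, sellers receive Ps = Pb + 14 for each unit, where Pb is the price buyers pay.
On the curves, Pb = 1367/3 - (2/3)x and Ps = 860/9 + (1/9)x; the wedge Ps − Pb = 14 gives 860/9 + (1/9)x − (1367/3 - (2/3)x) = 14, so x' = 481.
Then Pb = 1367/3 − (2/3)·481 = 135 and Ps = 860/9 + (1/9)·481 = 149.
Buyers' price falls by P* − Pb = 147 − 135 = 12; sellers' price rises by Ps − P* = 149 − 147 = 2.
So consumers capture 12/14 = 6/7 of each unit of subsidy.

Consumer share = 6/7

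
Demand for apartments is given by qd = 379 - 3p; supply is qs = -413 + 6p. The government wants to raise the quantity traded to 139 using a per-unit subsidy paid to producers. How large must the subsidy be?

At q = 139, invert demand for the buyer price: pb = (379 − 139)/3 = 80; invert supply for the seller price: ps = (139 − (-413))/6 = 92.
The subsidy must fill the gap: s = ps − pb = 92 − 80 = 12.

Required subsidy s = 12 per unit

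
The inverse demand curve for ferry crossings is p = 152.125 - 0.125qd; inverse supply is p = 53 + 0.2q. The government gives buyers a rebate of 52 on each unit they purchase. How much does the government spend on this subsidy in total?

Government cost = 24180

Pre-subsidy: 152.125 - 0.125q = 53 + 0.2q gives q* = 305 and p* = 114.
With the rebate, buyers effectively pay pb = ps − 52, where ps is the price sellers receive.
On the curves, pb = 152.125 - 0.125q and ps = 53 + 0.2q; the wedge ps − pb = 52 gives 53 + 0.2q − (152.125 - 0.125q) = 52, so q' = 465.
Then pb = 152.125 − 0.125·465 = 94 and ps = 53 + 0.2·465 = 146.
Government outlay = subsidy × quantity = 52 × 465 = 24180.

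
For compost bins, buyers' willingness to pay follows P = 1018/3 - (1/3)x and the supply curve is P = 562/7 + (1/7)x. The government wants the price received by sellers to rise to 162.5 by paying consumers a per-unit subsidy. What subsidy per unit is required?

Required subsidy s = 15 per unit

At a seller price of 162.5, quantity supplied is -562 + 7·162.5 = 575.5.
Buyers absorb 575.5 only when they pay Pb = 1018/3 − (1/3)·575.5 = 147.5.
s = Ps − Pb = 162.5 − 147.5 = 15.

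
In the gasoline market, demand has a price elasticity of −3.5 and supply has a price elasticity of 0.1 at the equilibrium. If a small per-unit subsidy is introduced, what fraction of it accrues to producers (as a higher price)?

For a small subsidy around the equilibrium, the benefit split depends on the relative slopes, which at a point are proportional to the elasticities.
Buyer share = εs/(εs + |εd|) = 0.1/(0.1 + 3.5) = 1/36; seller share = |εd|/(εs + |εd|) = 35/36.
So producers capture 35/36 of the subsidy.

Producer share = 35/36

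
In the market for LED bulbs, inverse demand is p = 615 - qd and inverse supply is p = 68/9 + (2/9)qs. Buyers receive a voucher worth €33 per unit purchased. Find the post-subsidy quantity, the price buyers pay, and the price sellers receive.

Pre-subsidy: 615 - q = 68/9 + (2/9)q gives q* = 497 and p* = 118.
With the rebate, buyers effectively pay pb = ps − 33, where ps is the price sellers receive.
On the curves, pb = 615 - q and ps = 68/9 + (2/9)q; the wedge ps − pb = 33 gives 68/9 + (2/9)q − (615 - q) = 33, so q' = 524.
Then pb = 615 − 1·524 = 91 and ps = 68/9 + (2/9)·524 = 124.

q' = 524; buyers pay €91; sellers receive €124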